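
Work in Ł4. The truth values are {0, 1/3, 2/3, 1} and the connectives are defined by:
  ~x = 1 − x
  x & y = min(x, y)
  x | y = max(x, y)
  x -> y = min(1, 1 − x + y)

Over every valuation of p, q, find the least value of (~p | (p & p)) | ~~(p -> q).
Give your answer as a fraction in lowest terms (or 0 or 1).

2/3

Take p = 1/3, q = 0:
~p = ~1/3 = 2/3
p & p = 1/3 & 1/3 = 1/3
~p | (p & p) = 2/3 | 1/3 = 2/3
p -> q = 1/3 -> 0 = 2/3
~(p -> q) = ~2/3 = 1/3
~~(p -> q) = ~1/3 = 2/3
(~p | (p & p)) | ~~(p -> q) = 2/3 | 2/3 = 2/3
No assignment yields a value below 2/3, so this is the minimum.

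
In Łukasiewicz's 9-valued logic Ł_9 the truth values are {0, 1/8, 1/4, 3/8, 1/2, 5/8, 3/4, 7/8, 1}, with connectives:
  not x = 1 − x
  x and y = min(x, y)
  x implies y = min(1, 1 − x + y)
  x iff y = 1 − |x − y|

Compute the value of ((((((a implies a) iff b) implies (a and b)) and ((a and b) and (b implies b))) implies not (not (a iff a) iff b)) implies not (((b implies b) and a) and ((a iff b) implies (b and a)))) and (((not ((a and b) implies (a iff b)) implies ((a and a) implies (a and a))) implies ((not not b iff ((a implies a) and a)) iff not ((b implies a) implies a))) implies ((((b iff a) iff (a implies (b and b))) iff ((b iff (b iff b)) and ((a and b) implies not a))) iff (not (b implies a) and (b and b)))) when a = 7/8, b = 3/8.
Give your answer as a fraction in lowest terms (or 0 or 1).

1/8

a implies a = 7/8 implies 7/8 = 1
(a implies a) iff b = 1 iff 3/8 = 3/8
a and b = 7/8 and 3/8 = 3/8
((a implies a) iff b) implies (a and b) = 3/8 implies 3/8 = 1
a and b = 7/8 and 3/8 = 3/8
b implies b = 3/8 implies 3/8 = 1
(a and b) and (b implies b) = 3/8 and 1 = 3/8
(((a implies a) iff b) implies (a and b)) and ((a and b) and (b implies b)) = 1 and 3/8 = 3/8
a iff a = 7/8 iff 7/8 = 1
not (a iff a) = not 1 = 0
not (a iff a) iff b = 0 iff 3/8 = 5/8
not (not (a iff a) iff b) = not 5/8 = 3/8
((((a implies a) iff b) implies (a and b)) and ((a and b) and (b implies b))) implies not (not (a iff a) iff b) = 3/8 implies 3/8 = 1
b implies b = 3/8 implies 3/8 = 1
(b implies b) and a = 1 and 7/8 = 7/8
a iff b = 7/8 iff 3/8 = 1/2
b and a = 3/8 and 7/8 = 3/8
(a iff b) implies (b and a) = 1/2 implies 3/8 = 7/8
((b implies b) and a) and ((a iff b) implies (b and a)) = 7/8 and 7/8 = 7/8
not (((b implies b) and a) and ((a iff b) implies (b and a))) = not 7/8 = 1/8
(((((a implies a) iff b) implies (a and b)) and ((a and b) and (b implies b))) implies not (not (a iff a) iff b)) implies not (((b implies b) and a) and ((a iff b) implies (b and a))) = 1 implies 1/8 = 1/8
a and b = 7/8 and 3/8 = 3/8
a iff b = 7/8 iff 3/8 = 1/2
(a and b) implies (a iff b) = 3/8 implies 1/2 = 1
not ((a and b) implies (a iff b)) = not 1 = 0
a and a = 7/8 and 7/8 = 7/8
a and a = 7/8 and 7/8 = 7/8
(a and a) implies (a and a) = 7/8 implies 7/8 = 1
not ((a and b) implies (a iff b)) implies ((a and a) implies (a and a)) = 0 implies 1 = 1
not b = not 3/8 = 5/8
not not b = not 5/8 = 3/8
a implies a = 7/8 implies 7/8 = 1
(a implies a) and a = 1 and 7/8 = 7/8
not not b iff ((a implies a) and a) = 3/8 iff 7/8 = 1/2
b implies a = 3/8 implies 7/8 = 1
(b implies a) implies a = 1 implies 7/8 = 7/8
not ((b implies a) implies a) = not 7/8 = 1/8
(not not b iff ((a implies a) and a)) iff not ((b implies a) implies a) = 1/2 iff 1/8 = 5/8
(not ((a and b) implies (a iff b)) implies ((a and a) implies (a and a))) implies ((not not b iff ((a implies a) and a)) iff not ((b implies a) implies a)) = 1 implies 5/8 = 5/8
b iff a = 3/8 iff 7/8 = 1/2
b and b = 3/8 and 3/8 = 3/8
a implies (b and b) = 7/8 implies 3/8 = 1/2
(b iff a) iff (a implies (b and b)) = 1/2 iff 1/2 = 1
b iff b = 3/8 iff 3/8 = 1
b iff (b iff b) = 3/8 iff 1 = 3/8
a and b = 7/8 and 3/8 = 3/8
not a = not 7/8 = 1/8
(a and b) implies not a = 3/8 implies 1/8 = 3/4
(b iff (b iff b)) and ((a and b) implies not a) = 3/8 and 3/4 = 3/8
((b iff a) iff (a implies (b and b))) iff ((b iff (b iff b)) and ((a and b) implies not a)) = 1 iff 3/8 = 3/8
b implies a = 3/8 implies 7/8 = 1
not (b implies a) = not 1 = 0
b and b = 3/8 and 3/8 = 3/8
not (b implies a) and (b and b) = 0 and 3/8 = 0
(((b iff a) iff (a implies (b and b))) iff ((b iff (b iff b)) and ((a and b) implies not a))) iff (not (b implies a) and (b and b)) = 3/8 iff 0 = 5/8
((not ((a and b) implies (a iff b)) implies ((a and a) implies (a and a))) implies ((not not b iff ((a implies a) and a)) iff not ((b implies a) implies a))) implies ((((b iff a) iff (a implies (b and b))) iff ((b iff (b iff b)) and ((a and b) implies not a))) iff (not (b implies a) and (b and b))) = 5/8 implies 5/8 = 1
((((((a implies a) iff b) implies (a and b)) and ((a and b) and (b implies b))) implies not (not (a iff a) iff b)) implies not (((b implies b) and a) and ((a iff b) implies (b and a)))) and (((not ((a and b) implies (a iff b)) implies ((a and a) implies (a and a))) implies ((not not b iff ((a implies a) and a)) iff not ((b implies a) implies a))) implies ((((b iff a) iff (a implies (b and b))) iff ((b iff (b iff b)) and ((a and b) implies not a))) iff (not (b implies a) and (b and b)))) = 1/8 and 1 = 1/8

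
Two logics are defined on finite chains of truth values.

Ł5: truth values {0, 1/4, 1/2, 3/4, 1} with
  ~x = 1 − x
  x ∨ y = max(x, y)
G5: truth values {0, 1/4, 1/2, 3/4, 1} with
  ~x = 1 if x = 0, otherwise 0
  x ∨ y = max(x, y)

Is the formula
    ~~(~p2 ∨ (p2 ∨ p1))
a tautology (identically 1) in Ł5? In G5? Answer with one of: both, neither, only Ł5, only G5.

In Ł5: at p1 = 0, p2 = 1/4 the value is 3/4 — not a tautology.
In G5: every assignment gives 1 — tautology.

only G5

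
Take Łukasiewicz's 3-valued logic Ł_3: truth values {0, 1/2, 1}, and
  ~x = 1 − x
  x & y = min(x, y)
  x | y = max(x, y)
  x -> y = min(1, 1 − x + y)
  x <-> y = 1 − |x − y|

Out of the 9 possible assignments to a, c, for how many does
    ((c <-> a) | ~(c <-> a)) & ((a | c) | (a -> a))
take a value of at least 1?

5

a = 0, c = 0 ↦ 1  ≥
a = 0, c = 1/2 ↦ 1/2  <
a = 0, c = 1 ↦ 1  ≥
a = 1/2, c = 0 ↦ 1/2  <
a = 1/2, c = 1/2 ↦ 1  ≥
a = 1/2, c = 1 ↦ 1/2  <
a = 1, c = 0 ↦ 1  ≥
a = 1, c = 1/2 ↦ 1/2  <
a = 1, c = 1 ↦ 1  ≥
So 5 of the 9 assignments meet the threshold.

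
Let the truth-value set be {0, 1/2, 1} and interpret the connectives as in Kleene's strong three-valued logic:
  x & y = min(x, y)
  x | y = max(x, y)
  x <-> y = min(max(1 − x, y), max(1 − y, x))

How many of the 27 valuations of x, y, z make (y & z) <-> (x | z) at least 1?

6

value 1: 6 assignments (counts)
value 1/2: 14 assignments
value 0: 7 assignments
So 6 of the 27 assignments meet the threshold.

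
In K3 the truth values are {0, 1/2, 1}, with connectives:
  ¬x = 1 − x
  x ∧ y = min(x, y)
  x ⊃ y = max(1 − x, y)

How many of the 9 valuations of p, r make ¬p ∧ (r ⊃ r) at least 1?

2

p = 0, r = 0 ↦ 1  ≥
p = 0, r = 1/2 ↦ 1/2  <
p = 0, r = 1 ↦ 1  ≥
p = 1/2, r = 0 ↦ 1/2  <
p = 1/2, r = 1/2 ↦ 1/2  <
p = 1/2, r = 1 ↦ 1/2  <
p = 1, r = 0 ↦ 0  <
p = 1, r = 1/2 ↦ 0  <
p = 1, r = 1 ↦ 0  <
So 2 of the 9 assignments meet the threshold.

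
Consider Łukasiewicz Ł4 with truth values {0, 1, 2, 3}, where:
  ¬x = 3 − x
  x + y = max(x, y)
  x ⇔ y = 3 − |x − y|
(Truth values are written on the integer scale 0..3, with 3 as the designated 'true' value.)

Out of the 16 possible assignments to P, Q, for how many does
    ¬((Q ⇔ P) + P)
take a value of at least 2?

3

P = 0, Q = 0 ↦ 0  <
P = 0, Q = 1 ↦ 1  <
P = 0, Q = 2 ↦ 2  ≥
P = 0, Q = 3 ↦ 3  ≥
P = 1, Q = 0 ↦ 1  <
P = 1, Q = 1 ↦ 0  <
P = 1, Q = 2 ↦ 1  <
P = 1, Q = 3 ↦ 2  ≥
P = 2, Q = 0 ↦ 1  <
P = 2, Q = 1 ↦ 1  <
P = 2, Q = 2 ↦ 0  <
P = 2, Q = 3 ↦ 1  <
P = 3, Q = 0 ↦ 0  <
P = 3, Q = 1 ↦ 0  <
P = 3, Q = 2 ↦ 0  <
P = 3, Q = 3 ↦ 0  <
So 3 of the 16 assignments meet the threshold.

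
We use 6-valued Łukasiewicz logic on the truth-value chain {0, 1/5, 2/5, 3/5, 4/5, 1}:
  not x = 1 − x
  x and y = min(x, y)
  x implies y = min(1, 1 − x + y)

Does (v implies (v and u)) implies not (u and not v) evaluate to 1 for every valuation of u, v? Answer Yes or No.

No

Counterexample: take u = 1/5, v = 0.
v and u = 0 and 1/5 = 0
v implies (v and u) = 0 implies 0 = 1
not v = not 0 = 1
u and not v = 1/5 and 1 = 1/5
not (u and not v) = not 1/5 = 4/5
(v implies (v and u)) implies not (u and not v) = 1 implies 4/5 = 4/5
This gives 4/5 ≠ 1.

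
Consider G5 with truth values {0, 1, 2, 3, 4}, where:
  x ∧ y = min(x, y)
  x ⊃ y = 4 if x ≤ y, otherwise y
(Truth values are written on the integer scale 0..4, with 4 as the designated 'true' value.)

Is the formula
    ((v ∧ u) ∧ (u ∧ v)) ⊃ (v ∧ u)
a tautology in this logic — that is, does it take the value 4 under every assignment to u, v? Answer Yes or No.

At u = 1, v = 3, for instance:
v ∧ u = 3 ∧ 1 = 1
u ∧ v = 1 ∧ 3 = 1
(v ∧ u) ∧ (u ∧ v) = 1 ∧ 1 = 1
((v ∧ u) ∧ (u ∧ v)) ⊃ (v ∧ u) = 1 ⊃ 1 = 4
and checking the remaining 24 assignments likewise gives ≥ 4 in every case.

Yes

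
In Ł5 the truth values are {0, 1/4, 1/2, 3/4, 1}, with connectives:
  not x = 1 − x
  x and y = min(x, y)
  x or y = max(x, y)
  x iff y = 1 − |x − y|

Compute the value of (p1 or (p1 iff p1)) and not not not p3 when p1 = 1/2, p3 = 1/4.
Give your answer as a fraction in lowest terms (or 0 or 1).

3/4

p1 iff p1 = 1/2 iff 1/2 = 1
p1 or (p1 iff p1) = 1/2 or 1 = 1
not p3 = not 1/4 = 3/4
not not p3 = not 3/4 = 1/4
not not not p3 = not 1/4 = 3/4
(p1 or (p1 iff p1)) and not not not p3 = 1 and 3/4 = 3/4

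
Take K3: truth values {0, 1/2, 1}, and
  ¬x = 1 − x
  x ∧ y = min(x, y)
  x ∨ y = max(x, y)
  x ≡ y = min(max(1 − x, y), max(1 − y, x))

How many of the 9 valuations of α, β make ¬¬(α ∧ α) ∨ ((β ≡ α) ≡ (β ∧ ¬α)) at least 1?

α = 0, β = 0 ↦ 0  <
α = 0, β = 1/2 ↦ 1/2  <
α = 0, β = 1 ↦ 0  <
α = 1/2, β = 0 ↦ 1/2  <
α = 1/2, β = 1/2 ↦ 1/2  <
α = 1/2, β = 1 ↦ 1/2  <
α = 1, β = 0 ↦ 1  ≥
α = 1, β = 1/2 ↦ 1  ≥
α = 1, β = 1 ↦ 1  ≥
So 3 of the 9 assignments meet the threshold.

3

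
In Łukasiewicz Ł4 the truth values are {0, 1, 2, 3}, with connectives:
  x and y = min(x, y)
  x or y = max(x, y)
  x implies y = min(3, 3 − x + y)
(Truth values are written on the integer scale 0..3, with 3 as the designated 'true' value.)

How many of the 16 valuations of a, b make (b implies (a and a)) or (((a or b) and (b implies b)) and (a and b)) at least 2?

a = 0, b = 0 ↦ 3  ≥
a = 0, b = 1 ↦ 2  ≥
a = 0, b = 2 ↦ 1  <
a = 0, b = 3 ↦ 0  <
a = 1, b = 0 ↦ 3  ≥
a = 1, b = 1 ↦ 3  ≥
a = 1, b = 2 ↦ 2  ≥
a = 1, b = 3 ↦ 1  <
a = 2, b = 0 ↦ 3  ≥
a = 2, b = 1 ↦ 3  ≥
a = 2, b = 2 ↦ 3  ≥
a = 2, b = 3 ↦ 2  ≥
a = 3, b = 0 ↦ 3  ≥
a = 3, b = 1 ↦ 3  ≥
a = 3, b = 2 ↦ 3  ≥
a = 3, b = 3 ↦ 3  ≥
So 13 of the 16 assignments meet the threshold.

13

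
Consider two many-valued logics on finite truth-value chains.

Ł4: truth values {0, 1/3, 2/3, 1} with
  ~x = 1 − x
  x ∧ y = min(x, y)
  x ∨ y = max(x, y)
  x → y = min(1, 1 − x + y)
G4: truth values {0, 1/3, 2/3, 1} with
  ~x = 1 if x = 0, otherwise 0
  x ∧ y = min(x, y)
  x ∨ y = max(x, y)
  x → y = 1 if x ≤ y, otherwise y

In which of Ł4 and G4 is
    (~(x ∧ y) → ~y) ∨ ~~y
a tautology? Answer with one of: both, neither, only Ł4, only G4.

In Ł4: at x = 0, y = 1/3 the value is 2/3 — not a tautology.
In G4: every assignment gives 1 — tautology.

only G4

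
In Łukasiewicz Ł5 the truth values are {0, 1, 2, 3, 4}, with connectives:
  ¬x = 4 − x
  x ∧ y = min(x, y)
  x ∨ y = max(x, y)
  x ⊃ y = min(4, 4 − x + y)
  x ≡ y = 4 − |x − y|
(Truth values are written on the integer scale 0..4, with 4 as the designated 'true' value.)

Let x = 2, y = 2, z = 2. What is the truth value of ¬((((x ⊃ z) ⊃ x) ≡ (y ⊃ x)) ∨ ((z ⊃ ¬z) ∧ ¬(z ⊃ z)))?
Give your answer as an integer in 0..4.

x ⊃ z = 2 ⊃ 2 = 4
(x ⊃ z) ⊃ x = 4 ⊃ 2 = 2
y ⊃ x = 2 ⊃ 2 = 4
((x ⊃ z) ⊃ x) ≡ (y ⊃ x) = 2 ≡ 4 = 2
¬z = ¬2 = 2
z ⊃ ¬z = 2 ⊃ 2 = 4
z ⊃ z = 2 ⊃ 2 = 4
¬(z ⊃ z) = ¬4 = 0
(z ⊃ ¬z) ∧ ¬(z ⊃ z) = 4 ∧ 0 = 0
(((x ⊃ z) ⊃ x) ≡ (y ⊃ x)) ∨ ((z ⊃ ¬z) ∧ ¬(z ⊃ z)) = 2 ∨ 0 = 2
¬((((x ⊃ z) ⊃ x) ≡ (y ⊃ x)) ∨ ((z ⊃ ¬z) ∧ ¬(z ⊃ z))) = ¬2 = 2

2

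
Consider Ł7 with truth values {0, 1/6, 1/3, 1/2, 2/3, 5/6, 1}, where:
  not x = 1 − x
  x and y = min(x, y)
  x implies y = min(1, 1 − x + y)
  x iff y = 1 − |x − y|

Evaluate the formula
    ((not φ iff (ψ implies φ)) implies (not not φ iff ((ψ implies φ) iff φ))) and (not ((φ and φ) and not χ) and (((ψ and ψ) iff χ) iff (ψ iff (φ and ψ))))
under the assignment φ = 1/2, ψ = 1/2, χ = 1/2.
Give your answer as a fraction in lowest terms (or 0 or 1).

1/2

not φ = not 1/2 = 1/2
ψ implies φ = 1/2 implies 1/2 = 1
not φ iff (ψ implies φ) = 1/2 iff 1 = 1/2
not φ = not 1/2 = 1/2
not not φ = not 1/2 = 1/2
ψ implies φ = 1/2 implies 1/2 = 1
(ψ implies φ) iff φ = 1 iff 1/2 = 1/2
not not φ iff ((ψ implies φ) iff φ) = 1/2 iff 1/2 = 1
(not φ iff (ψ implies φ)) implies (not not φ iff ((ψ implies φ) iff φ)) = 1/2 implies 1 = 1
φ and φ = 1/2 and 1/2 = 1/2
not χ = not 1/2 = 1/2
(φ and φ) and not χ = 1/2 and 1/2 = 1/2
not ((φ and φ) and not χ) = not 1/2 = 1/2
ψ and ψ = 1/2 and 1/2 = 1/2
(ψ and ψ) iff χ = 1/2 iff 1/2 = 1
φ and ψ = 1/2 and 1/2 = 1/2
ψ iff (φ and ψ) = 1/2 iff 1/2 = 1
((ψ and ψ) iff χ) iff (ψ iff (φ and ψ)) = 1 iff 1 = 1
not ((φ and φ) and not χ) and (((ψ and ψ) iff χ) iff (ψ iff (φ and ψ))) = 1/2 and 1 = 1/2
((not φ iff (ψ implies φ)) implies (not not φ iff ((ψ implies φ) iff φ))) and (not ((φ and φ) and not χ) and (((ψ and ψ) iff χ) iff (ψ iff (φ and ψ)))) = 1 and 1/2 = 1/2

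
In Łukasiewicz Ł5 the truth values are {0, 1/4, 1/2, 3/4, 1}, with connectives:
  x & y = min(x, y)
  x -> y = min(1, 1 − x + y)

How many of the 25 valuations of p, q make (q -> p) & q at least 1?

1

value 1: 1 assignment (counts)
value 3/4: 4 assignments
value 1/2: 7 assignments
value 1/4: 7 assignments
value 0: 6 assignments
So 1 of the 25 assignments meets the threshold.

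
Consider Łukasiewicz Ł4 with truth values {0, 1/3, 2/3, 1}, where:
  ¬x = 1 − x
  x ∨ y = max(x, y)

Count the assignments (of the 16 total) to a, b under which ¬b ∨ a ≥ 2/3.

a = 0, b = 0 ↦ 1  ≥
a = 0, b = 1/3 ↦ 2/3  ≥
a = 0, b = 2/3 ↦ 1/3  <
a = 0, b = 1 ↦ 0  <
a = 1/3, b = 0 ↦ 1  ≥
a = 1/3, b = 1/3 ↦ 2/3  ≥
a = 1/3, b = 2/3 ↦ 1/3  <
a = 1/3, b = 1 ↦ 1/3  <
a = 2/3, b = 0 ↦ 1  ≥
a = 2/3, b = 1/3 ↦ 2/3  ≥
a = 2/3, b = 2/3 ↦ 2/3  ≥
a = 2/3, b = 1 ↦ 2/3  ≥
a = 1, b = 0 ↦ 1  ≥
a = 1, b = 1/3 ↦ 1  ≥
a = 1, b = 2/3 ↦ 1  ≥
a = 1, b = 1 ↦ 1  ≥
So 12 of the 16 assignments meet the threshold.

12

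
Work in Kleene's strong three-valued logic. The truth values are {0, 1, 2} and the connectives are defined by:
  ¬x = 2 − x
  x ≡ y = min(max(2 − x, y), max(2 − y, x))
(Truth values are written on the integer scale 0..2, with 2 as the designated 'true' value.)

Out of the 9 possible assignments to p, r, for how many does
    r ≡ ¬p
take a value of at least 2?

p = 0, r = 0 ↦ 0  <
p = 0, r = 1 ↦ 1  <
p = 0, r = 2 ↦ 2  ≥
p = 1, r = 0 ↦ 1  <
p = 1, r = 1 ↦ 1  <
p = 1, r = 2 ↦ 1  <
p = 2, r = 0 ↦ 2  ≥
p = 2, r = 1 ↦ 1  <
p = 2, r = 2 ↦ 0  <
So 2 of the 9 assignments meet the threshold.

2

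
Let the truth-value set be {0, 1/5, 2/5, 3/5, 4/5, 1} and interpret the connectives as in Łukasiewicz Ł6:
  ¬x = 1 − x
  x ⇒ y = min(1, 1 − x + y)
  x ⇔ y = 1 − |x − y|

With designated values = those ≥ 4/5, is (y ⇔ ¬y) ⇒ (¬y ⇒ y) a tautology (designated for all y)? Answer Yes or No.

y = 0 ↦ 1
y = 1/5 ↦ 1
y = 2/5 ↦ 1
y = 3/5 ↦ 1
y = 4/5 ↦ 1
y = 1 ↦ 1
Every assignment gives a value ≥ 4/5.

Yes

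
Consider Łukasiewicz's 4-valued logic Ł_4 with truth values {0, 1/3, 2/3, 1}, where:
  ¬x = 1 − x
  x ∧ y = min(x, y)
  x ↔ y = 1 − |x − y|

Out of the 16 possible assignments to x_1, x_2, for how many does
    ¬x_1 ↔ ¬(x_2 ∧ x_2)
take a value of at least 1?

4

x_1 = 0, x_2 = 0 ↦ 1  ≥
x_1 = 0, x_2 = 1/3 ↦ 2/3  <
x_1 = 0, x_2 = 2/3 ↦ 1/3  <
x_1 = 0, x_2 = 1 ↦ 0  <
x_1 = 1/3, x_2 = 0 ↦ 2/3  <
x_1 = 1/3, x_2 = 1/3 ↦ 1  ≥
x_1 = 1/3, x_2 = 2/3 ↦ 2/3  <
x_1 = 1/3, x_2 = 1 ↦ 1/3  <
x_1 = 2/3, x_2 = 0 ↦ 1/3  <
x_1 = 2/3, x_2 = 1/3 ↦ 2/3  <
x_1 = 2/3, x_2 = 2/3 ↦ 1  ≥
x_1 = 2/3, x_2 = 1 ↦ 2/3  <
x_1 = 1, x_2 = 0 ↦ 0  <
x_1 = 1, x_2 = 1/3 ↦ 1/3  <
x_1 = 1, x_2 = 2/3 ↦ 2/3  <
x_1 = 1, x_2 = 1 ↦ 1  ≥
So 4 of the 16 assignments meet the threshold.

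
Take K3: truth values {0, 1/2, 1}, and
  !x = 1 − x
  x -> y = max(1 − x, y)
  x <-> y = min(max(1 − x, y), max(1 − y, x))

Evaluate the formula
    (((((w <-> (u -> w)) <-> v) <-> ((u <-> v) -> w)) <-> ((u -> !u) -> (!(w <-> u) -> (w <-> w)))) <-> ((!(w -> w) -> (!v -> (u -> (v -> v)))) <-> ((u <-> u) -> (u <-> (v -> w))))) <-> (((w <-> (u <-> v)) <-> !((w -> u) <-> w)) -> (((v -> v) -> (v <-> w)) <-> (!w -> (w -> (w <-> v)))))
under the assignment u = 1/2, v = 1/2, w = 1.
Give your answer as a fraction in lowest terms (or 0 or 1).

1/2

u -> w = 1/2 -> 1 = 1
w <-> (u -> w) = 1 <-> 1 = 1
(w <-> (u -> w)) <-> v = 1 <-> 1/2 = 1/2
u <-> v = 1/2 <-> 1/2 = 1/2
(u <-> v) -> w = 1/2 -> 1 = 1
((w <-> (u -> w)) <-> v) <-> ((u <-> v) -> w) = 1/2 <-> 1 = 1/2
!u = !1/2 = 1/2
u -> !u = 1/2 -> 1/2 = 1/2
w <-> u = 1 <-> 1/2 = 1/2
!(w <-> u) = !1/2 = 1/2
w <-> w = 1 <-> 1 = 1
!(w <-> u) -> (w <-> w) = 1/2 -> 1 = 1
(u -> !u) -> (!(w <-> u) -> (w <-> w)) = 1/2 -> 1 = 1
(((w <-> (u -> w)) <-> v) <-> ((u <-> v) -> w)) <-> ((u -> !u) -> (!(w <-> u) -> (w <-> w))) = 1/2 <-> 1 = 1/2
w -> w = 1 -> 1 = 1
!(w -> w) = !1 = 0
!v = !1/2 = 1/2
v -> v = 1/2 -> 1/2 = 1/2
u -> (v -> v) = 1/2 -> 1/2 = 1/2
!v -> (u -> (v -> v)) = 1/2 -> 1/2 = 1/2
!(w -> w) -> (!v -> (u -> (v -> v))) = 0 -> 1/2 = 1
u <-> u = 1/2 <-> 1/2 = 1/2
v -> w = 1/2 -> 1 = 1
u <-> (v -> w) = 1/2 <-> 1 = 1/2
(u <-> u) -> (u <-> (v -> w)) = 1/2 -> 1/2 = 1/2
(!(w -> w) -> (!v -> (u -> (v -> v)))) <-> ((u <-> u) -> (u <-> (v -> w))) = 1 <-> 1/2 = 1/2
((((w <-> (u -> w)) <-> v) <-> ((u <-> v) -> w)) <-> ((u -> !u) -> (!(w <-> u) -> (w <-> w)))) <-> ((!(w -> w) -> (!v -> (u -> (v -> v)))) <-> ((u <-> u) -> (u <-> (v -> w)))) = 1/2 <-> 1/2 = 1/2
u <-> v = 1/2 <-> 1/2 = 1/2
w <-> (u <-> v) = 1 <-> 1/2 = 1/2
w -> u = 1 -> 1/2 = 1/2
(w -> u) <-> w = 1/2 <-> 1 = 1/2
!((w -> u) <-> w) = !1/2 = 1/2
(w <-> (u <-> v)) <-> !((w -> u) <-> w) = 1/2 <-> 1/2 = 1/2
v -> v = 1/2 -> 1/2 = 1/2
v <-> w = 1/2 <-> 1 = 1/2
(v -> v) -> (v <-> w) = 1/2 -> 1/2 = 1/2
!w = !1 = 0
w <-> v = 1 <-> 1/2 = 1/2
w -> (w <-> v) = 1 -> 1/2 = 1/2
!w -> (w -> (w <-> v)) = 0 -> 1/2 = 1
((v -> v) -> (v <-> w)) <-> (!w -> (w -> (w <-> v))) = 1/2 <-> 1 = 1/2
((w <-> (u <-> v)) <-> !((w -> u) <-> w)) -> (((v -> v) -> (v <-> w)) <-> (!w -> (w -> (w <-> v)))) = 1/2 -> 1/2 = 1/2
(((((w <-> (u -> w)) <-> v) <-> ((u <-> v) -> w)) <-> ((u -> !u) -> (!(w <-> u) -> (w <-> w)))) <-> ((!(w -> w) -> (!v -> (u -> (v -> v)))) <-> ((u <-> u) -> (u <-> (v -> w))))) <-> (((w <-> (u <-> v)) <-> !((w -> u) <-> w)) -> (((v -> v) -> (v <-> w)) <-> (!w -> (w -> (w <-> v))))) = 1/2 <-> 1/2 = 1/2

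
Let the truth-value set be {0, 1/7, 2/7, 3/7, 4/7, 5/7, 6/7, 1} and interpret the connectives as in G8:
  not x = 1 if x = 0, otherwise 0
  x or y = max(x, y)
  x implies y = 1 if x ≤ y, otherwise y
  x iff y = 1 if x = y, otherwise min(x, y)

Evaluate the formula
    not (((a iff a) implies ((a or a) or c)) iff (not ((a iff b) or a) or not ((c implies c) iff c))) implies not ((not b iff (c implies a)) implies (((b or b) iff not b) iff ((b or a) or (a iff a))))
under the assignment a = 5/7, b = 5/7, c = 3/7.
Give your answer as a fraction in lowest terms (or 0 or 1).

0

a iff a = 5/7 iff 5/7 = 1
a or a = 5/7 or 5/7 = 5/7
(a or a) or c = 5/7 or 3/7 = 5/7
(a iff a) implies ((a or a) or c) = 1 implies 5/7 = 5/7
a iff b = 5/7 iff 5/7 = 1
(a iff b) or a = 1 or 5/7 = 1
not ((a iff b) or a) = not 1 = 0
c implies c = 3/7 implies 3/7 = 1
(c implies c) iff c = 1 iff 3/7 = 3/7
not ((c implies c) iff c) = not 3/7 = 0
not ((a iff b) or a) or not ((c implies c) iff c) = 0 or 0 = 0
((a iff a) implies ((a or a) or c)) iff (not ((a iff b) or a) or not ((c implies c) iff c)) = 5/7 iff 0 = 0
not (((a iff a) implies ((a or a) or c)) iff (not ((a iff b) or a) or not ((c implies c) iff c))) = not 0 = 1
not b = not 5/7 = 0
c implies a = 3/7 implies 5/7 = 1
not b iff (c implies a) = 0 iff 1 = 0
b or b = 5/7 or 5/7 = 5/7
not b = not 5/7 = 0
(b or b) iff not b = 5/7 iff 0 = 0
b or a = 5/7 or 5/7 = 5/7
a iff a = 5/7 iff 5/7 = 1
(b or a) or (a iff a) = 5/7 or 1 = 1
((b or b) iff not b) iff ((b or a) or (a iff a)) = 0 iff 1 = 0
(not b iff (c implies a)) implies (((b or b) iff not b) iff ((b or a) or (a iff a))) = 0 implies 0 = 1
not ((not b iff (c implies a)) implies (((b or b) iff not b) iff ((b or a) or (a iff a)))) = not 1 = 0
not (((a iff a) implies ((a or a) or c)) iff (not ((a iff b) or a) or not ((c implies c) iff c))) implies not ((not b iff (c implies a)) implies (((b or b) iff not b) iff ((b or a) or (a iff a)))) = 1 implies 0 = 0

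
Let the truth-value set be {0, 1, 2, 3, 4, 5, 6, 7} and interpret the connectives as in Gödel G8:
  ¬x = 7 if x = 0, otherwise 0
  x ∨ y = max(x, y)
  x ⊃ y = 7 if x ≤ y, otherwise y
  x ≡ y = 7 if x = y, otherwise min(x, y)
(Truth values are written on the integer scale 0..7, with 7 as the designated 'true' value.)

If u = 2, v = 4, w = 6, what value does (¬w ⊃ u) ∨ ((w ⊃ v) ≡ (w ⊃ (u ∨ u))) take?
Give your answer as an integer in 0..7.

¬w = ¬6 = 0
¬w ⊃ u = 0 ⊃ 2 = 7
w ⊃ v = 6 ⊃ 4 = 4
u ∨ u = 2 ∨ 2 = 2
w ⊃ (u ∨ u) = 6 ⊃ 2 = 2
(w ⊃ v) ≡ (w ⊃ (u ∨ u)) = 4 ≡ 2 = 2
(¬w ⊃ u) ∨ ((w ⊃ v) ≡ (w ⊃ (u ∨ u))) = 7 ∨ 2 = 7

7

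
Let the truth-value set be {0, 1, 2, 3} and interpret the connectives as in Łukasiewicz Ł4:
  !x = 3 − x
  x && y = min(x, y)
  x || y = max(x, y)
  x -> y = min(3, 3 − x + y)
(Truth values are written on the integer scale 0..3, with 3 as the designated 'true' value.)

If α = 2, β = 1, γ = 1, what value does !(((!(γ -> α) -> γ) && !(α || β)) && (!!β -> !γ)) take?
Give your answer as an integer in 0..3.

2

γ -> α = 1 -> 2 = 3
!(γ -> α) = !3 = 0
!(γ -> α) -> γ = 0 -> 1 = 3
α || β = 2 || 1 = 2
!(α || β) = !2 = 1
(!(γ -> α) -> γ) && !(α || β) = 3 && 1 = 1
!β = !1 = 2
!!β = !2 = 1
!γ = !1 = 2
!!β -> !γ = 1 -> 2 = 3
((!(γ -> α) -> γ) && !(α || β)) && (!!β -> !γ) = 1 && 3 = 1
!(((!(γ -> α) -> γ) && !(α || β)) && (!!β -> !γ)) = !1 = 2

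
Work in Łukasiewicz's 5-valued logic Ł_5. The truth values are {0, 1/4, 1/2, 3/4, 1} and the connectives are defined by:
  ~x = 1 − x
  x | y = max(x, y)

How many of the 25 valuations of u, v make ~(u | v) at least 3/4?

value 1: 1 assignment (counts)
value 3/4: 3 assignments (counts)
value 1/2: 5 assignments
value 1/4: 7 assignments
value 0: 9 assignments
So 4 of the 25 assignments meet the threshold.

4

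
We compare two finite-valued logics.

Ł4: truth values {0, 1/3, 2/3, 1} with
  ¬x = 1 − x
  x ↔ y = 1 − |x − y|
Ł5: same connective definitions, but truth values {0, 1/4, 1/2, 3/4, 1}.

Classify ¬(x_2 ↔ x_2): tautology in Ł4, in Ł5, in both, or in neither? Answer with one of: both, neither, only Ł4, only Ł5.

In Ł4: at x_2 = 0 the value is 0 — not a tautology.
In Ł5: at x_2 = 0 the value is 0 — not a tautology.

neither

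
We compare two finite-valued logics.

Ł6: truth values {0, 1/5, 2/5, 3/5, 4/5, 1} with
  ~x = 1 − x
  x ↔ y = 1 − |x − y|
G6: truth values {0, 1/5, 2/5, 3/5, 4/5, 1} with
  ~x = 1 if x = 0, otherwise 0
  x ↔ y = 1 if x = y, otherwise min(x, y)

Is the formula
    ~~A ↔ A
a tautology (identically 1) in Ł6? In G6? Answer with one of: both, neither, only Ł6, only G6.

In Ł6: every assignment gives 1 — tautology.
In G6: at A = 1/5 the value is 1/5 — not a tautology.

only Ł6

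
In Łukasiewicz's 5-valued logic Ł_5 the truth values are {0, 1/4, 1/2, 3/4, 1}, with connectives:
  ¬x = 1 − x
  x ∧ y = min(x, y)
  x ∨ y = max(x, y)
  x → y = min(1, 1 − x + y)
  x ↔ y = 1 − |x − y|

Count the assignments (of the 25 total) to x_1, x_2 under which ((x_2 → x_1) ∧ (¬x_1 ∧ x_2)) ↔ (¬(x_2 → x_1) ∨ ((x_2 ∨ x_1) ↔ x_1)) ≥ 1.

value 1: 3 assignments (counts)
value 3/4: 2 assignments
value 1/2: 5 assignments
value 1/4: 5 assignments
value 0: 10 assignments
So 3 of the 25 assignments meet the threshold.

3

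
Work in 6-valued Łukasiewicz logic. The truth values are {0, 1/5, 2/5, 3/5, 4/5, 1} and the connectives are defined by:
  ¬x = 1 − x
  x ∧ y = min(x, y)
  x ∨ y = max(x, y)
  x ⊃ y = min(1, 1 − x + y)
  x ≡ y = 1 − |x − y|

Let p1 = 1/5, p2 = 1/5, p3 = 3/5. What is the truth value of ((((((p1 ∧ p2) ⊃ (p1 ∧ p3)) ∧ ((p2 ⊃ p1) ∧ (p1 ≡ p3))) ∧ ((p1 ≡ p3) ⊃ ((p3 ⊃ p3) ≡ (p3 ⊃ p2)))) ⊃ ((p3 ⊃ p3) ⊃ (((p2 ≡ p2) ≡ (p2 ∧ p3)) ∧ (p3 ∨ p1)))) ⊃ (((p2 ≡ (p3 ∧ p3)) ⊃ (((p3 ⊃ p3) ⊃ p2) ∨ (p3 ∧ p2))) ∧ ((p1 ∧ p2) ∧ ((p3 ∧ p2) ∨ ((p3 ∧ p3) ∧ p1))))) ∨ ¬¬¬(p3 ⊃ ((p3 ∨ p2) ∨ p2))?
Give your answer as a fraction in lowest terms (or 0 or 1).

p1 ∧ p2 = 1/5 ∧ 1/5 = 1/5
p1 ∧ p3 = 1/5 ∧ 3/5 = 1/5
(p1 ∧ p2) ⊃ (p1 ∧ p3) = 1/5 ⊃ 1/5 = 1
p2 ⊃ p1 = 1/5 ⊃ 1/5 = 1
p1 ≡ p3 = 1/5 ≡ 3/5 = 3/5
(p2 ⊃ p1) ∧ (p1 ≡ p3) = 1 ∧ 3/5 = 3/5
((p1 ∧ p2) ⊃ (p1 ∧ p3)) ∧ ((p2 ⊃ p1) ∧ (p1 ≡ p3)) = 1 ∧ 3/5 = 3/5
p1 ≡ p3 = 1/5 ≡ 3/5 = 3/5
p3 ⊃ p3 = 3/5 ⊃ 3/5 = 1
p3 ⊃ p2 = 3/5 ⊃ 1/5 = 3/5
(p3 ⊃ p3) ≡ (p3 ⊃ p2) = 1 ≡ 3/5 = 3/5
(p1 ≡ p3) ⊃ ((p3 ⊃ p3) ≡ (p3 ⊃ p2)) = 3/5 ⊃ 3/5 = 1
(((p1 ∧ p2) ⊃ (p1 ∧ p3)) ∧ ((p2 ⊃ p1) ∧ (p1 ≡ p3))) ∧ ((p1 ≡ p3) ⊃ ((p3 ⊃ p3) ≡ (p3 ⊃ p2))) = 3/5 ∧ 1 = 3/5
p3 ⊃ p3 = 3/5 ⊃ 3/5 = 1
p2 ≡ p2 = 1/5 ≡ 1/5 = 1
p2 ∧ p3 = 1/5 ∧ 3/5 = 1/5
(p2 ≡ p2) ≡ (p2 ∧ p3) = 1 ≡ 1/5 = 1/5
p3 ∨ p1 = 3/5 ∨ 1/5 = 3/5
((p2 ≡ p2) ≡ (p2 ∧ p3)) ∧ (p3 ∨ p1) = 1/5 ∧ 3/5 = 1/5
(p3 ⊃ p3) ⊃ (((p2 ≡ p2) ≡ (p2 ∧ p3)) ∧ (p3 ∨ p1)) = 1 ⊃ 1/5 = 1/5
((((p1 ∧ p2) ⊃ (p1 ∧ p3)) ∧ ((p2 ⊃ p1) ∧ (p1 ≡ p3))) ∧ ((p1 ≡ p3) ⊃ ((p3 ⊃ p3) ≡ (p3 ⊃ p2)))) ⊃ ((p3 ⊃ p3) ⊃ (((p2 ≡ p2) ≡ (p2 ∧ p3)) ∧ (p3 ∨ p1))) = 3/5 ⊃ 1/5 = 3/5
p3 ∧ p3 = 3/5 ∧ 3/5 = 3/5
p2 ≡ (p3 ∧ p3) = 1/5 ≡ 3/5 = 3/5
p3 ⊃ p3 = 3/5 ⊃ 3/5 = 1
(p3 ⊃ p3) ⊃ p2 = 1 ⊃ 1/5 = 1/5
p3 ∧ p2 = 3/5 ∧ 1/5 = 1/5
((p3 ⊃ p3) ⊃ p2) ∨ (p3 ∧ p2) = 1/5 ∨ 1/5 = 1/5
(p2 ≡ (p3 ∧ p3)) ⊃ (((p3 ⊃ p3) ⊃ p2) ∨ (p3 ∧ p2)) = 3/5 ⊃ 1/5 = 3/5
p1 ∧ p2 = 1/5 ∧ 1/5 = 1/5
p3 ∧ p2 = 3/5 ∧ 1/5 = 1/5
p3 ∧ p3 = 3/5 ∧ 3/5 = 3/5
(p3 ∧ p3) ∧ p1 = 3/5 ∧ 1/5 = 1/5
(p3 ∧ p2) ∨ ((p3 ∧ p3) ∧ p1) = 1/5 ∨ 1/5 = 1/5
(p1 ∧ p2) ∧ ((p3 ∧ p2) ∨ ((p3 ∧ p3) ∧ p1)) = 1/5 ∧ 1/5 = 1/5
((p2 ≡ (p3 ∧ p3)) ⊃ (((p3 ⊃ p3) ⊃ p2) ∨ (p3 ∧ p2))) ∧ ((p1 ∧ p2) ∧ ((p3 ∧ p2) ∨ ((p3 ∧ p3) ∧ p1))) = 3/5 ∧ 1/5 = 1/5
(((((p1 ∧ p2) ⊃ (p1 ∧ p3)) ∧ ((p2 ⊃ p1) ∧ (p1 ≡ p3))) ∧ ((p1 ≡ p3) ⊃ ((p3 ⊃ p3) ≡ (p3 ⊃ p2)))) ⊃ ((p3 ⊃ p3) ⊃ (((p2 ≡ p2) ≡ (p2 ∧ p3)) ∧ (p3 ∨ p1)))) ⊃ (((p2 ≡ (p3 ∧ p3)) ⊃ (((p3 ⊃ p3) ⊃ p2) ∨ (p3 ∧ p2))) ∧ ((p1 ∧ p2) ∧ ((p3 ∧ p2) ∨ ((p3 ∧ p3) ∧ p1)))) = 3/5 ⊃ 1/5 = 3/5
p3 ∨ p2 = 3/5 ∨ 1/5 = 3/5
(p3 ∨ p2) ∨ p2 = 3/5 ∨ 1/5 = 3/5
p3 ⊃ ((p3 ∨ p2) ∨ p2) = 3/5 ⊃ 3/5 = 1
¬(p3 ⊃ ((p3 ∨ p2) ∨ p2)) = ¬1 = 0
¬¬(p3 ⊃ ((p3 ∨ p2) ∨ p2)) = ¬0 = 1
¬¬¬(p3 ⊃ ((p3 ∨ p2) ∨ p2)) = ¬1 = 0
((((((p1 ∧ p2) ⊃ (p1 ∧ p3)) ∧ ((p2 ⊃ p1) ∧ (p1 ≡ p3))) ∧ ((p1 ≡ p3) ⊃ ((p3 ⊃ p3) ≡ (p3 ⊃ p2)))) ⊃ ((p3 ⊃ p3) ⊃ (((p2 ≡ p2) ≡ (p2 ∧ p3)) ∧ (p3 ∨ p1)))) ⊃ (((p2 ≡ (p3 ∧ p3)) ⊃ (((p3 ⊃ p3) ⊃ p2) ∨ (p3 ∧ p2))) ∧ ((p1 ∧ p2) ∧ ((p3 ∧ p2) ∨ ((p3 ∧ p3) ∧ p1))))) ∨ ¬¬¬(p3 ⊃ ((p3 ∨ p2) ∨ p2)) = 3/5 ∨ 0 = 3/5

3/5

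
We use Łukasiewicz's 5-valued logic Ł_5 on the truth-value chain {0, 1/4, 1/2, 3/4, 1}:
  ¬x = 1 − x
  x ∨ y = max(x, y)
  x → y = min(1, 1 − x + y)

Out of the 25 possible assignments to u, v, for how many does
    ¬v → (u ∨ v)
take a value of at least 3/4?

20

value 1: 18 assignments (counts)
value 3/4: 2 assignments (counts)
value 1/2: 3 assignments
value 1/4: 1 assignment
value 0: 1 assignment
So 20 of the 25 assignments meet the threshold.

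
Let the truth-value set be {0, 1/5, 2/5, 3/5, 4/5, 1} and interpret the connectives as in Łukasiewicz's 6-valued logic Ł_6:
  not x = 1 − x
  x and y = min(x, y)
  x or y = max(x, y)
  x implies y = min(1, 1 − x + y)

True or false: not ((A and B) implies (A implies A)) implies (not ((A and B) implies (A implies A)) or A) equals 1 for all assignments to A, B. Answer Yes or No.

At A = 4/5, B = 2/5, for instance:
A and B = 4/5 and 2/5 = 2/5
A implies A = 4/5 implies 4/5 = 1
(A and B) implies (A implies A) = 2/5 implies 1 = 1
not ((A and B) implies (A implies A)) = not 1 = 0
not ((A and B) implies (A implies A)) or A = 0 or 4/5 = 4/5
not ((A and B) implies (A implies A)) implies (not ((A and B) implies (A implies A)) or A) = 0 implies 4/5 = 1
and checking the remaining 35 assignments likewise gives ≥ 1 in every case.

Yes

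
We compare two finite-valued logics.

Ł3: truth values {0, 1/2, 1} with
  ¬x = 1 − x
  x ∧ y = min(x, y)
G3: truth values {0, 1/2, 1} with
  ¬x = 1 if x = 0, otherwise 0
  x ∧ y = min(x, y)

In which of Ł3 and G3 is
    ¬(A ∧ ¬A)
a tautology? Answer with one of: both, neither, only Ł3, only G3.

only G3

In Ł3: at A = 1/2 the value is 1/2 — not a tautology.
In G3: every assignment gives 1 — tautology.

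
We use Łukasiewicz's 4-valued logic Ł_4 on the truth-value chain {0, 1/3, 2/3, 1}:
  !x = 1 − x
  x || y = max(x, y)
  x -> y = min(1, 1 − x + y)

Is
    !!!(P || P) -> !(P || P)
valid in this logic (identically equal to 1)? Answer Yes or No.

Yes

P = 0 ↦ 1
P = 1/3 ↦ 1
P = 2/3 ↦ 1
P = 1 ↦ 1
Every assignment gives a value ≥ 1.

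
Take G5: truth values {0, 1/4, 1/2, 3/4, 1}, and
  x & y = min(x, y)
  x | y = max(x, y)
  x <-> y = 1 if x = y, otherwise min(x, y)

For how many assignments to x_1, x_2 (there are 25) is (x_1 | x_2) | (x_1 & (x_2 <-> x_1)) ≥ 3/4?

16

value 1: 9 assignments (counts)
value 3/4: 7 assignments (counts)
value 1/2: 5 assignments
value 1/4: 3 assignments
value 0: 1 assignment
So 16 of the 25 assignments meet the threshold.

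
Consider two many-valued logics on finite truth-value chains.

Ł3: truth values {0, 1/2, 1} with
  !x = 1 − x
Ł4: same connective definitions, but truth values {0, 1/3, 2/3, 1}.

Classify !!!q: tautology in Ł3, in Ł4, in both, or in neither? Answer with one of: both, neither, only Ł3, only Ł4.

neither

In Ł3: at q = 1/2 the value is 1/2 — not a tautology.
In Ł4: at q = 1/3 the value is 2/3 — not a tautology.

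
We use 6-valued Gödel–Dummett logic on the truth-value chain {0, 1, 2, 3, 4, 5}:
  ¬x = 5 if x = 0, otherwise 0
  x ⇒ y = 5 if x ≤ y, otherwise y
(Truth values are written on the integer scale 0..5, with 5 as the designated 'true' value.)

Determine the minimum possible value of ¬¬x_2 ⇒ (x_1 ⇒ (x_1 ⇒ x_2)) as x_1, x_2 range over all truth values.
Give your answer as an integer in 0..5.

Take x_1 = 2, x_2 = 1:
¬x_2 = ¬1 = 0
¬¬x_2 = ¬0 = 5
x_1 ⇒ x_2 = 2 ⇒ 1 = 1
x_1 ⇒ (x_1 ⇒ x_2) = 2 ⇒ 1 = 1
¬¬x_2 ⇒ (x_1 ⇒ (x_1 ⇒ x_2)) = 5 ⇒ 1 = 1
No assignment yields a value below 1, so this is the minimum.

1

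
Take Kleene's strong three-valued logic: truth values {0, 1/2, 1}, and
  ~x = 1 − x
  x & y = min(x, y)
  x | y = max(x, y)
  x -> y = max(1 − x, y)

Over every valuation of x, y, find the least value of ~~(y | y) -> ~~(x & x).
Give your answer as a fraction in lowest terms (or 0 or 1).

0

Take x = 0, y = 1:
y | y = 1 | 1 = 1
~(y | y) = ~1 = 0
~~(y | y) = ~0 = 1
x & x = 0 & 0 = 0
~(x & x) = ~0 = 1
~~(x & x) = ~1 = 0
~~(y | y) -> ~~(x & x) = 1 -> 0 = 0
No assignment yields a value below 0, so this is the minimum.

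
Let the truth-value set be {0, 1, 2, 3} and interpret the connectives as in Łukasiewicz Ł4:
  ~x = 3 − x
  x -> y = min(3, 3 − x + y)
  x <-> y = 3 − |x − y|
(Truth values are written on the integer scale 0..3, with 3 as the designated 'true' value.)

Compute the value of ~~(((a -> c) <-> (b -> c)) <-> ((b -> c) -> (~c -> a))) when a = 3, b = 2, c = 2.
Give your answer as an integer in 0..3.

2

a -> c = 3 -> 2 = 2
b -> c = 2 -> 2 = 3
(a -> c) <-> (b -> c) = 2 <-> 3 = 2
b -> c = 2 -> 2 = 3
~c = ~2 = 1
~c -> a = 1 -> 3 = 3
(b -> c) -> (~c -> a) = 3 -> 3 = 3
((a -> c) <-> (b -> c)) <-> ((b -> c) -> (~c -> a)) = 2 <-> 3 = 2
~(((a -> c) <-> (b -> c)) <-> ((b -> c) -> (~c -> a))) = ~2 = 1
~~(((a -> c) <-> (b -> c)) <-> ((b -> c) -> (~c -> a))) = ~1 = 2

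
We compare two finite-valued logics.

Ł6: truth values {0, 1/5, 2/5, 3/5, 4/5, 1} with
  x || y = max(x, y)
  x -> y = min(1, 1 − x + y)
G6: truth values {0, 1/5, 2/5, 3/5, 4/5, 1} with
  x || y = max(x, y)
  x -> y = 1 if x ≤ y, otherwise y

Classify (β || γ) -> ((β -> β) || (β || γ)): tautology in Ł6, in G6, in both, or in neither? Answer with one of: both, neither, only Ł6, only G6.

In Ł6: every assignment gives 1 — tautology.
In G6: every assignment gives 1 — tautology.

both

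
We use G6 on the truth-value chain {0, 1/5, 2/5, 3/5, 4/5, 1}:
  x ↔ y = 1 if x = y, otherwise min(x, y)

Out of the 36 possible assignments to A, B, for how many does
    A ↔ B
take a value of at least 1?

value 1: 6 assignments (counts)
value 4/5: 2 assignments
value 3/5: 4 assignments
value 2/5: 6 assignments
value 1/5: 8 assignments
value 0: 10 assignments
So 6 of the 36 assignments meet the threshold.

6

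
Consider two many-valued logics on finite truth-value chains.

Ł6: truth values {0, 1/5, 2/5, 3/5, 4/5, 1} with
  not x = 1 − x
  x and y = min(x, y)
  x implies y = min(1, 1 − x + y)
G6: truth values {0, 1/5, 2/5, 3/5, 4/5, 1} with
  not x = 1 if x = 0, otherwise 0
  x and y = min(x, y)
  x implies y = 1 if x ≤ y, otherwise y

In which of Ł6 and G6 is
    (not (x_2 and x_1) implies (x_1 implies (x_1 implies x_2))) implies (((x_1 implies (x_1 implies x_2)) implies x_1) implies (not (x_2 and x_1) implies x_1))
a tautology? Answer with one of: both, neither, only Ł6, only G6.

In Ł6: every assignment gives 1 — tautology.
In G6: every assignment gives 1 — tautology.

both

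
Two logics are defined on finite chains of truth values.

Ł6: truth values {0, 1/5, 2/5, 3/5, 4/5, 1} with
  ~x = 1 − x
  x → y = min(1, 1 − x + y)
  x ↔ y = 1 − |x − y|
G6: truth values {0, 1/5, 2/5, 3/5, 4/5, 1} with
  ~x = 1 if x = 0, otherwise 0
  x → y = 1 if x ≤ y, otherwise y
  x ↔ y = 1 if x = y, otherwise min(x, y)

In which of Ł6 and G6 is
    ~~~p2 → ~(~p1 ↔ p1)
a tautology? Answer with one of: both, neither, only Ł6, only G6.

only G6

In Ł6: at p1 = 1/5, p2 = 0 the value is 3/5 — not a tautology.
In G6: every assignment gives 1 — tautology.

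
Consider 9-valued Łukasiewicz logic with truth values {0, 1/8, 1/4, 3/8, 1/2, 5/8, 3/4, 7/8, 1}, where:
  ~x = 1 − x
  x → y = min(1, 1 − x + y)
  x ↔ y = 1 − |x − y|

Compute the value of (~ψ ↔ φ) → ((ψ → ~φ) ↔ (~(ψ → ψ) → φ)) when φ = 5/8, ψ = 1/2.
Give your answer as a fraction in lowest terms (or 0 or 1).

~ψ = ~1/2 = 1/2
~ψ ↔ φ = 1/2 ↔ 5/8 = 7/8
~φ = ~5/8 = 3/8
ψ → ~φ = 1/2 → 3/8 = 7/8
ψ → ψ = 1/2 → 1/2 = 1
~(ψ → ψ) = ~1 = 0
~(ψ → ψ) → φ = 0 → 5/8 = 1
(ψ → ~φ) ↔ (~(ψ → ψ) → φ) = 7/8 ↔ 1 = 7/8
(~ψ ↔ φ) → ((ψ → ~φ) ↔ (~(ψ → ψ) → φ)) = 7/8 → 7/8 = 1

1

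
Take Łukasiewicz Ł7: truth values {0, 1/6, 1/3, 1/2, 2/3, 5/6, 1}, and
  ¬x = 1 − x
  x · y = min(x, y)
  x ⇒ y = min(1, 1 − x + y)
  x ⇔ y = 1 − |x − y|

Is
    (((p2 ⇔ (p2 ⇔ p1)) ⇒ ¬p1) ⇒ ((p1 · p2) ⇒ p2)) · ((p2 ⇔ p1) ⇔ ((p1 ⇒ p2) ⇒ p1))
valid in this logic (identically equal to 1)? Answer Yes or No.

No

Counterexample: take p1 = 0, p2 = 0.
p2 ⇔ p1 = 0 ⇔ 0 = 1
p2 ⇔ (p2 ⇔ p1) = 0 ⇔ 1 = 0
¬p1 = ¬0 = 1
(p2 ⇔ (p2 ⇔ p1)) ⇒ ¬p1 = 0 ⇒ 1 = 1
p1 · p2 = 0 · 0 = 0
(p1 · p2) ⇒ p2 = 0 ⇒ 0 = 1
((p2 ⇔ (p2 ⇔ p1)) ⇒ ¬p1) ⇒ ((p1 · p2) ⇒ p2) = 1 ⇒ 1 = 1
p2 ⇔ p1 = 0 ⇔ 0 = 1
p1 ⇒ p2 = 0 ⇒ 0 = 1
(p1 ⇒ p2) ⇒ p1 = 1 ⇒ 0 = 0
(p2 ⇔ p1) ⇔ ((p1 ⇒ p2) ⇒ p1) = 1 ⇔ 0 = 0
(((p2 ⇔ (p2 ⇔ p1)) ⇒ ¬p1) ⇒ ((p1 · p2) ⇒ p2)) · ((p2 ⇔ p1) ⇔ ((p1 ⇒ p2) ⇒ p1)) = 1 · 0 = 0
This gives 0 ≠ 1.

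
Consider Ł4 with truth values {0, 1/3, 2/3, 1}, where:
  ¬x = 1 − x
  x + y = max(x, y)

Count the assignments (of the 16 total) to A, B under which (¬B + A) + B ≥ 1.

10

A = 0, B = 0 ↦ 1  ≥
A = 0, B = 1/3 ↦ 2/3  <
A = 0, B = 2/3 ↦ 2/3  <
A = 0, B = 1 ↦ 1  ≥
A = 1/3, B = 0 ↦ 1  ≥
A = 1/3, B = 1/3 ↦ 2/3  <
A = 1/3, B = 2/3 ↦ 2/3  <
A = 1/3, B = 1 ↦ 1  ≥
A = 2/3, B = 0 ↦ 1  ≥
A = 2/3, B = 1/3 ↦ 2/3  <
A = 2/3, B = 2/3 ↦ 2/3  <
A = 2/3, B = 1 ↦ 1  ≥
A = 1, B = 0 ↦ 1  ≥
A = 1, B = 1/3 ↦ 1  ≥
A = 1, B = 2/3 ↦ 1  ≥
A = 1, B = 1 ↦ 1  ≥
So 10 of the 16 assignments meet the threshold.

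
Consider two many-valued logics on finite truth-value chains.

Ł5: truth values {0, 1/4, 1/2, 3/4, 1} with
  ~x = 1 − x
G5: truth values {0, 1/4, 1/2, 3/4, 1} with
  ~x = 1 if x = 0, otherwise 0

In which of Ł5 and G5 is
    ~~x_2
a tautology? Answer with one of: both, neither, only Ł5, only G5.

In Ł5: at x_2 = 0 the value is 0 — not a tautology.
In G5: at x_2 = 0 the value is 0 — not a tautology.

neither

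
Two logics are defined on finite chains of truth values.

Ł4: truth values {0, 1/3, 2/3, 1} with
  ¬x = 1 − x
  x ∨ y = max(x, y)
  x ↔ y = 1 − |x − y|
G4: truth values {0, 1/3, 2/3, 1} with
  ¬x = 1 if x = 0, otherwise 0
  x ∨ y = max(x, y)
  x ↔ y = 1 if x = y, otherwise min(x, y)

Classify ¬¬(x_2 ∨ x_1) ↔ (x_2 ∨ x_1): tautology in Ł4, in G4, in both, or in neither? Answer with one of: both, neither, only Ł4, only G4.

In Ł4: every assignment gives 1 — tautology.
In G4: at x_1 = 0, x_2 = 1/3 the value is 1/3 — not a tautology.

only Ł4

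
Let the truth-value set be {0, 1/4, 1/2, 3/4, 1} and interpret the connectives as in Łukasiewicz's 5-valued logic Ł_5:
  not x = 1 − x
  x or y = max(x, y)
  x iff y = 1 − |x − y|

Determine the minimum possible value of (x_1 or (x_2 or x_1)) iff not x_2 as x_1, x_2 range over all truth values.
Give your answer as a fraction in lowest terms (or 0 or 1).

Take x_1 = 0, x_2 = 0:
x_2 or x_1 = 0 or 0 = 0
x_1 or (x_2 or x_1) = 0 or 0 = 0
not x_2 = not 0 = 1
(x_1 or (x_2 or x_1)) iff not x_2 = 0 iff 1 = 0
No assignment yields a value below 0, so this is the minimum.

0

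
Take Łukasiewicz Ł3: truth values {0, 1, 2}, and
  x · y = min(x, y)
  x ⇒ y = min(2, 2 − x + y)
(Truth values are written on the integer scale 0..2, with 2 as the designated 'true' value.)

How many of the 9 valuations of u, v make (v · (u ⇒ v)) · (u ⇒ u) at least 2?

u = 0, v = 0 ↦ 0  <
u = 0, v = 1 ↦ 1  <
u = 0, v = 2 ↦ 2  ≥
u = 1, v = 0 ↦ 0  <
u = 1, v = 1 ↦ 1  <
u = 1, v = 2 ↦ 2  ≥
u = 2, v = 0 ↦ 0  <
u = 2, v = 1 ↦ 1  <
u = 2, v = 2 ↦ 2  ≥
So 3 of the 9 assignments meet the threshold.

3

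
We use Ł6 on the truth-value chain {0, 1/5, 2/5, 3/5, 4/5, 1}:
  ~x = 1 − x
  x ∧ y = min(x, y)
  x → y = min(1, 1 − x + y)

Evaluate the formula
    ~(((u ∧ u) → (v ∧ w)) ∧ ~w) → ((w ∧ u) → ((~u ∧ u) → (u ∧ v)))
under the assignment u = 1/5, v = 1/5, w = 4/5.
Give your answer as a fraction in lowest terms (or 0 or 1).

1

u ∧ u = 1/5 ∧ 1/5 = 1/5
v ∧ w = 1/5 ∧ 4/5 = 1/5
(u ∧ u) → (v ∧ w) = 1/5 → 1/5 = 1
~w = ~4/5 = 1/5
((u ∧ u) → (v ∧ w)) ∧ ~w = 1 ∧ 1/5 = 1/5
~(((u ∧ u) → (v ∧ w)) ∧ ~w) = ~1/5 = 4/5
w ∧ u = 4/5 ∧ 1/5 = 1/5
~u = ~1/5 = 4/5
~u ∧ u = 4/5 ∧ 1/5 = 1/5
u ∧ v = 1/5 ∧ 1/5 = 1/5
(~u ∧ u) → (u ∧ v) = 1/5 → 1/5 = 1
(w ∧ u) → ((~u ∧ u) → (u ∧ v)) = 1/5 → 1 = 1
~(((u ∧ u) → (v ∧ w)) ∧ ~w) → ((w ∧ u) → ((~u ∧ u) → (u ∧ v))) = 4/5 → 1 = 1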